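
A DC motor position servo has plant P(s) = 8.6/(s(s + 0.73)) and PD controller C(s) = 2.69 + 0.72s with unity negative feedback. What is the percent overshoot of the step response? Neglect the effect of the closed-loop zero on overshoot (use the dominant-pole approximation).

Forward path: (2.69 + 0.72s)·8.6/(s(s+0.73)). The closed-loop characteristic equation is s² + (0.73 + 8.6·0.72)s + 8.6·2.69 = 0.
That is s² + 6.922s + 23.13 = 0, so ω_n = 4.81 rad/s and ζ = 6.922/(2·4.81) = 0.7196.
%OS = 100·exp(−πζ/√(1−ζ²)) = 3.86%.

3.86%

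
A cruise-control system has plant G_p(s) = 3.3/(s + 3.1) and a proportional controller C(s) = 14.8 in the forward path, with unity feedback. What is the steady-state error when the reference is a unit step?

The loop is type 0. Static position error constant K_pos = C(0)·G_p(0) = 14.8·1.065 = 15.75.
Steady-state error to a unit step: e_ss = 1/(1+K_pos) = 1/16.75 = 0.0597.

0.0597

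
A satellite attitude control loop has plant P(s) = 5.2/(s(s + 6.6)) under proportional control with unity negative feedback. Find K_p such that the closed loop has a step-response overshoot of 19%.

K_p = 9.59

From %OS = 100·exp(−πζ/√(1−ζ²)) = 19%, ζ = −ln(0.19)/√(π²+ln²(0.19)) = 0.4673.
Characteristic equation s² + 6.6s + 5.2K_p = 0 gives ζ = 6.6/(2√(5.2K_p)).
Setting ζ = 0.4673: √(5.2K_p) = 6.6/(2·0.4673) = 7.061, so K_p = 49.86/5.2 = 9.59.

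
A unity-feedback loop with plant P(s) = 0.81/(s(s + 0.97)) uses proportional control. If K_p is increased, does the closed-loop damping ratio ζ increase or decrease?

decrease

ζ = 0.97/(2√(0.81K_p)); increasing K_p raises the denominator, so ζ falls.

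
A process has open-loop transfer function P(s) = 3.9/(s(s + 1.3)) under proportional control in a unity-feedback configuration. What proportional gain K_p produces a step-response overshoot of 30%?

From %OS = 100·exp(−πζ/√(1−ζ²)) = 30%, ζ = −ln(0.3)/√(π²+ln²(0.3)) = 0.3579.
Characteristic equation s² + 1.3s + 3.9K_p = 0 gives ζ = 1.3/(2√(3.9K_p)).
Setting ζ = 0.3579: √(3.9K_p) = 1.3/(2·0.3579) = 1.816, so K_p = 3.299/3.9 = 0.846.

K_p = 0.846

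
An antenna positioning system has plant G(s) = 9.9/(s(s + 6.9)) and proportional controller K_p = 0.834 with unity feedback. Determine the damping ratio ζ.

ζ = 1.2

1 + K_p·G(s) = 0 gives s² + 6.9s + 8.257 = 0.
So ω_n² = 8.257 ⇒ ω_n = 2.873 rad/s, and ζ = 6.9/(2ω_n) = 1.2.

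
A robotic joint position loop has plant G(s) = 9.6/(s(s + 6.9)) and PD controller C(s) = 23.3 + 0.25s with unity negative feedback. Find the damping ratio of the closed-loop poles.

ζ = 0.311

Forward path: (23.3 + 0.25s)·9.6/(s(s+6.9)). The closed-loop characteristic equation is s² + (6.9 + 9.6·0.25)s + 9.6·23.3 = 0.
That is s² + 9.3s + 223.7 = 0, so ω_n = 14.96 rad/s and ζ = 9.3/(2·14.96) = 0.3109.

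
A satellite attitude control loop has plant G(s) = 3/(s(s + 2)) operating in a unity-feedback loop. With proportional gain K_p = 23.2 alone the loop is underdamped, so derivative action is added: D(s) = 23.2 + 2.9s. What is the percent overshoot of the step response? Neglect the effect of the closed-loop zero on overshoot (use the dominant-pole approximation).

7.24%

Forward path: (23.2 + 2.9s)·3/(s(s+2)). The closed-loop characteristic equation is s² + (2 + 3·2.9)s + 3·23.2 = 0.
That is s² + 10.7s + 69.6 = 0, so ω_n = 8.343 rad/s and ζ = 10.7/(2·8.343) = 0.6413.
%OS = 100·exp(−πζ/√(1−ζ²)) = 7.24%.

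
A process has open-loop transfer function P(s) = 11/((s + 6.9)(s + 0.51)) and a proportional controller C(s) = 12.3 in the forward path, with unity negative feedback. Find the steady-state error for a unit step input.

0.0253

The loop is type 0. Static position error constant K_pos = C(0)·P(0) = 12.3·3.126 = 38.45.
Steady-state error to a unit step: e_ss = 1/(1+K_pos) = 1/39.45 = 0.0253.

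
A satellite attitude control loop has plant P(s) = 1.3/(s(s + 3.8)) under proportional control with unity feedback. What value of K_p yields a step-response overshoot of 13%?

K_p = 9.36

From %OS = 100·exp(−πζ/√(1−ζ²)) = 13%, ζ = −ln(0.13)/√(π²+ln²(0.13)) = 0.5446.
Characteristic equation s² + 3.8s + 1.3K_p = 0 gives ζ = 3.8/(2√(1.3K_p)).
Setting ζ = 0.5446: √(1.3K_p) = 3.8/(2·0.5446) = 3.488, so K_p = 12.17/1.3 = 9.36.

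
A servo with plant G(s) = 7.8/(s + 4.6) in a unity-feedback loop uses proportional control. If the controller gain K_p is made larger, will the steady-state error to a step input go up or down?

decrease

The position error constant K_pos = K_p·G(0) grows with K_p, and e_ss = 1/(1+K_pos) falls.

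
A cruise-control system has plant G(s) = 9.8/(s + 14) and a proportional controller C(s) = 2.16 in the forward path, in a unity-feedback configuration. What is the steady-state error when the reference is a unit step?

The loop is type 0. Static position error constant K_pos = C(0)·G(0) = 2.16·0.7 = 1.512.
Steady-state error to a unit step: e_ss = 1/(1+K_pos) = 1/2.512 = 0.398.

0.398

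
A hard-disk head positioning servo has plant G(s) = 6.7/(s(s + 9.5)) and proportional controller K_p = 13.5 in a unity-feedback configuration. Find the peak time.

T_p = 0.381 s

Closed-loop characteristic equation: s² + 9.5s + 90.45 = 0, so ω_n = 9.511 rad/s and ζ = 9.5/(2·9.511) = 0.4994.
Damped frequency ω_d = ω_n√(1−ζ²) = 8.239 rad/s, so peak time T_p = π/ω_d = 0.381 s.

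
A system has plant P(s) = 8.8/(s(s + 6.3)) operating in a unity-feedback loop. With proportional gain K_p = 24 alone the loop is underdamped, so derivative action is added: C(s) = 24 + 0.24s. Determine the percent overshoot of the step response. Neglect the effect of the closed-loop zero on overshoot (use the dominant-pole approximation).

Forward path: (24 + 0.24s)·8.8/(s(s+6.3)). The closed-loop characteristic equation is s² + (6.3 + 8.8·0.24)s + 8.8·24 = 0.
That is s² + 8.412s + 211.2 = 0, so ω_n = 14.53 rad/s and ζ = 8.412/(2·14.53) = 0.2894.
%OS = 100·exp(−πζ/√(1−ζ²)) = 38.7%.

38.7%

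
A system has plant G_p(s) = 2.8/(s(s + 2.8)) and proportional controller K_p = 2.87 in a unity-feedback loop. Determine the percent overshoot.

16.8%

The closed-loop denominator s² + 2.8s + 8.036 gives ω_n = √8.036 = 2.835 and ζ = 2.8/(2ω_n) = 0.4939.
%OS = 100·exp(−πζ/√(1−ζ²)) = 100·exp(−π·0.4939/√0.7561) = 16.8%.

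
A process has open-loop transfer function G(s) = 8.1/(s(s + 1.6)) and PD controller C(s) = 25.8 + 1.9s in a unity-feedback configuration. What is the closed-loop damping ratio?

ζ = 0.588

Forward path: (25.8 + 1.9s)·8.1/(s(s+1.6)). The closed-loop characteristic equation is s² + (1.6 + 8.1·1.9)s + 8.1·25.8 = 0.
That is s² + 16.99s + 209 = 0, so ω_n = 14.46 rad/s and ζ = 16.99/(2·14.46) = 0.5876.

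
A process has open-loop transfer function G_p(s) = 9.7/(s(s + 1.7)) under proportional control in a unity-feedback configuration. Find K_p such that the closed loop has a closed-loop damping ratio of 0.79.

K_p = 0.119

Closed-loop characteristic equation: s² + 1.7s + K_p·9.7 = 0.
So ω_n = √(9.7K_p) and 2ζω_n = 1.7, giving ζ = 1.7/(2√(9.7K_p)).
Setting ζ = 0.79: √(9.7K_p) = 1.7/(2·0.79) = 1.076, so K_p = 1.158/9.7 = 0.119.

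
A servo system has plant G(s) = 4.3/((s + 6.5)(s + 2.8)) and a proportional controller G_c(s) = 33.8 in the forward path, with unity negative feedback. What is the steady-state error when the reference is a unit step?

0.111

The loop is type 0. Static position error constant K_pos = G_c(0)·G(0) = 33.8·0.2363 = 7.986.
Steady-state error to a unit step: e_ss = 1/(1+K_pos) = 1/8.986 = 0.111.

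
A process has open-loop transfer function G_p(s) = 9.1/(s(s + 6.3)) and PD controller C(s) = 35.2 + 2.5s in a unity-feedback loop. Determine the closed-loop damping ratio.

ζ = 0.812

Forward path: (35.2 + 2.5s)·9.1/(s(s+6.3)). The closed-loop characteristic equation is s² + (6.3 + 9.1·2.5)s + 9.1·35.2 = 0.
That is s² + 29.05s + 320.3 = 0, so ω_n = 17.9 rad/s and ζ = 29.05/(2·17.9) = 0.8116.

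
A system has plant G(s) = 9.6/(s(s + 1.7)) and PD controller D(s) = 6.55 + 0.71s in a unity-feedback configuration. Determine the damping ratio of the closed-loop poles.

Forward path: (6.55 + 0.71s)·9.6/(s(s+1.7)). The closed-loop characteristic equation is s² + (1.7 + 9.6·0.71)s + 9.6·6.55 = 0.
That is s² + 8.516s + 62.88 = 0, so ω_n = 7.93 rad/s and ζ = 8.516/(2·7.93) = 0.537.

ζ = 0.537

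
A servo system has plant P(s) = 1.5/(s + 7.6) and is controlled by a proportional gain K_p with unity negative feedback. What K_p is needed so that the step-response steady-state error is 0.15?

K_p = 28.7

The loop is type 0, so e_ss(step) = 1/(1 + K_pos) with K_pos = K_p·P(0).
P(0) = 0.1974. Require 1/(1 + K_p·0.1974) = 0.15, so 1 + 0.1974·K_p = 6.667.
K_p = (6.667 − 1)/0.1974 = 28.7.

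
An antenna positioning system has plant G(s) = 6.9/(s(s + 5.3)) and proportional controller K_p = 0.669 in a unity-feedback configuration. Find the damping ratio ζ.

The closed-loop denominator is s(s+5.3) + 0.669·6.9 = s² + 5.3s + 4.616.
Matching s² + 2ζω_n s + ω_n²: ω_n = √4.616 = 2.149 rad/s and 2ζω_n = 5.3, so ζ = 5.3/(2·2.149) = 1.23.

ζ = 1.23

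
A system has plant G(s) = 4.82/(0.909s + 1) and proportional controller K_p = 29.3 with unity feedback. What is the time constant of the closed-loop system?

τ = 0.00639 s

Closed loop: T(s) = K_p·G/(1+K_p·G) = 141.2/(0.909s + 1 + 141.2), with pole at s = −(1 + 141.2)/0.909 = −156.5.
Closed-loop time constant τ = 1/156.5 = 0.00639 s.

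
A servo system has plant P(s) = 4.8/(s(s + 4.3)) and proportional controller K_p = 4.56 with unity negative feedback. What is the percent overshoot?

19.7%

From 1 + K_pP(s) = 0: s² + 4.3s + 21.89 = 0 ⇒ ω_n = 4.678, ζ = 0.4596.
%OS = 100·exp(−πζ/√(1−ζ²)) = 100·exp(−π·0.4596/√0.7888) = 19.7%.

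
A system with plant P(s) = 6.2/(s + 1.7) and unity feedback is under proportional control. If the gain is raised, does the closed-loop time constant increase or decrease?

The closed-loop bandwidth 1.7+K_p·6.2 grows with K_p, so τ shrinks.

decrease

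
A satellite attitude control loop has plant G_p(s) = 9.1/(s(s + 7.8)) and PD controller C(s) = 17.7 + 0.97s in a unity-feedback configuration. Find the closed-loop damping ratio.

Forward path: (17.7 + 0.97s)·9.1/(s(s+7.8)). The closed-loop characteristic equation is s² + (7.8 + 9.1·0.97)s + 9.1·17.7 = 0.
That is s² + 16.63s + 161.1 = 0, so ω_n = 12.69 rad/s and ζ = 16.63/(2·12.69) = 0.6551.

ζ = 0.655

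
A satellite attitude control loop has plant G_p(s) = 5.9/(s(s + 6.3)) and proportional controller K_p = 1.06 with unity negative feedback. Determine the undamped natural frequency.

The closed-loop denominator is s(s+6.3) + 1.06·5.9 = s² + 6.3s + 6.254.
Matching s² + 2ζω_n s + ω_n²: ω_n = √6.254 = 2.501 rad/s and 2ζω_n = 6.3, so ζ = 6.3/(2·2.501) = 1.26.

ω_n = 2.5 rad/s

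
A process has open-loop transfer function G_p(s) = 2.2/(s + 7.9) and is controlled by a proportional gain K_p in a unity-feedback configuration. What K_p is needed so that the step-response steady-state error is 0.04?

For a type-0 loop with proportional control, e_ss = 1/(1 + K_p·G_p(0)).
G_p(0) = 0.2785. Require 1/(1 + K_p·0.2785) = 0.04, so 1 + 0.2785·K_p = 25.
K_p = (25 − 1)/0.2785 = 86.2.

K_p = 86.2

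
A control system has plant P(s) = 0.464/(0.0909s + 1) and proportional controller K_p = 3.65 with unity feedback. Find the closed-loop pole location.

s = -29.63

Closed loop: T(s) = K_p·P/(1+K_p·P) = 1.694/(0.0909s + 1 + 1.694), with pole at s = −(1 + 1.694)/0.0909 = −29.63.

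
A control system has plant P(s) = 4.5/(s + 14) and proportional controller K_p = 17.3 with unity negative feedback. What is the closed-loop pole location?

Closed-loop transfer function: T(s) = K_p·P(s)/(1 + K_p·P(s)) = 77.85/(s + 14 + 77.85) = 77.85/(s + 91.85).
The closed-loop pole is at s = −91.85.

s = -91.85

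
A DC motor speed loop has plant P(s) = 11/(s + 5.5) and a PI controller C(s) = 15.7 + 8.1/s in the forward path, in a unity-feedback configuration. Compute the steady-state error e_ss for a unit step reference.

0

The open loop C(s)P(s) has a pole at the origin (type 1), so the static position error constant is infinite and e_ss = 1/(1+∞) = 0.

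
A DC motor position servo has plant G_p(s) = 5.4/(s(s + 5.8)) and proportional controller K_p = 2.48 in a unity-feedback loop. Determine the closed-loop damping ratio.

ζ = 0.792

1 + K_p·G_p(s) = 0 gives s² + 5.8s + 13.39 = 0.
Matching s² + 2ζω_n s + ω_n²: ω_n = √13.39 = 3.66 rad/s and 2ζω_n = 5.8, so ζ = 5.8/(2·3.66) = 0.792.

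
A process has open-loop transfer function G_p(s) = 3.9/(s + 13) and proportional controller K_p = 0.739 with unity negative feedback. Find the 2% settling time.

T_s ≈ 0.252 s

Closed-loop transfer function: T(s) = K_p·G_p(s)/(1 + K_p·G_p(s)) = 2.882/(s + 13 + 2.882) = 2.882/(s + 15.88).
Time constant τ = 1/15.88 = 0.06296 s, so the 2% settling time is about 4τ = 0.252 s.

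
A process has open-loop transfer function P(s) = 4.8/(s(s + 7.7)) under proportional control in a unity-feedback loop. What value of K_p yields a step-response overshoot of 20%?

From %OS = 100·exp(−πζ/√(1−ζ²)) = 20%, ζ = −ln(0.2)/√(π²+ln²(0.2)) = 0.4559.
Characteristic equation s² + 7.7s + 4.8K_p = 0 gives ζ = 7.7/(2√(4.8K_p)).
Setting ζ = 0.4559: √(4.8K_p) = 7.7/(2·0.4559) = 8.444, so K_p = 71.3/4.8 = 14.9.

K_p = 14.9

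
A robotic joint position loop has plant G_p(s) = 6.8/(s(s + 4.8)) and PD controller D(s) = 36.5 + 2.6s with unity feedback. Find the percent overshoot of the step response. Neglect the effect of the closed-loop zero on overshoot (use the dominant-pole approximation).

Forward path: (36.5 + 2.6s)·6.8/(s(s+4.8)). The closed-loop characteristic equation is s² + (4.8 + 6.8·2.6)s + 6.8·36.5 = 0.
That is s² + 22.48s + 248.2 = 0, so ω_n = 15.75 rad/s and ζ = 22.48/(2·15.75) = 0.7135.
%OS = 100·exp(−πζ/√(1−ζ²)) = 4.08%.

4.08%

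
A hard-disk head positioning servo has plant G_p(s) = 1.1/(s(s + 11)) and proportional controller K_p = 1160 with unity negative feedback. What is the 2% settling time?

T_s ≈ 0.727 s

The closed-loop denominator s² + 11s + 1276 gives ω_n = √1276 = 35.72 and ζ = 11/(2ω_n) = 0.154.
2% settling time T_s ≈ 4/(ζω_n) = 4/5.5 = 0.727 s.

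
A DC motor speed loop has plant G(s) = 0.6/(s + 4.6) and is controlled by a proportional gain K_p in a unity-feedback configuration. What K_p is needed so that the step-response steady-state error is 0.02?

K_p = 376

The loop is type 0, so e_ss(step) = 1/(1 + K_pos) with K_pos = K_p·G(0).
G(0) = 0.1304. Require 1/(1 + K_p·0.1304) = 0.02, so 1 + 0.1304·K_p = 50.
K_p = (50 − 1)/0.1304 = 376.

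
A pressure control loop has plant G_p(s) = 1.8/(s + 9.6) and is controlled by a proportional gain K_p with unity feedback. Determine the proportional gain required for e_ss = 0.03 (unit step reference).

For a type-0 loop with proportional control, e_ss = 1/(1 + K_p·G_p(0)).
G_p(0) = 0.1875. Require 1/(1 + K_p·0.1875) = 0.03, so 1 + 0.1875·K_p = 33.33.
K_p = (33.33 − 1)/0.1875 = 172.

K_p = 172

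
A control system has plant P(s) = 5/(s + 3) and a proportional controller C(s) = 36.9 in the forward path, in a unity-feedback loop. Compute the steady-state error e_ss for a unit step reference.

The loop is type 0. Static position error constant K_pos = C(0)·P(0) = 36.9·1.667 = 61.5.
Steady-state error to a unit step: e_ss = 1/(1+K_pos) = 1/62.5 = 0.016.

0.016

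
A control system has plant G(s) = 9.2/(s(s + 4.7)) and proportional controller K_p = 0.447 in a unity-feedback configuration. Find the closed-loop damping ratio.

ζ = 1.16

The closed-loop denominator is s(s+4.7) + 0.447·9.2 = s² + 4.7s + 4.112.
So ω_n² = 4.112 ⇒ ω_n = 2.028 rad/s, and ζ = 4.7/(2ω_n) = 1.16.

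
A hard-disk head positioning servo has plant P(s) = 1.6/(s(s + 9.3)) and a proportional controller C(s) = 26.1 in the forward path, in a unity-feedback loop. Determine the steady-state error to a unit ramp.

0.223

The loop has one pole at the origin (type 1). Velocity error constant K_v = lim_{s→0} s·C(s)P(s) = 26.1·1.6/9.3 = 4.49.
Steady-state error to a unit ramp: e_ss = 1/K_v = 0.223.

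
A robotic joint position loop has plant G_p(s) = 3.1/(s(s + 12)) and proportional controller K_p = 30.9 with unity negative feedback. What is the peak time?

From 1 + K_pG_p(s) = 0: s² + 12s + 95.79 = 0 ⇒ ω_n = 9.787, ζ = 0.613.
Damped frequency ω_d = ω_n√(1−ζ²) = 7.732 rad/s, so peak time T_p = π/ω_d = 0.406 s.

T_p = 0.406 s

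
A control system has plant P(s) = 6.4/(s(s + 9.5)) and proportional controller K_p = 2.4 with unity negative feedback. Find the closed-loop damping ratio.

1 + K_p·P(s) = 0 gives s² + 9.5s + 15.36 = 0.
So ω_n² = 15.36 ⇒ ω_n = 3.919 rad/s, and ζ = 9.5/(2ω_n) = 1.21.

ζ = 1.21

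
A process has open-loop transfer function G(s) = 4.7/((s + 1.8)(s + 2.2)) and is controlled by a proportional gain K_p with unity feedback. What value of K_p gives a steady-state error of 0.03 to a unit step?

K_p = 27.2

Steady-state error for a unit step on this type-0 loop is 1/(1 + K_p·G(0)).
G(0) = 1.187. Require 1/(1 + K_p·1.187) = 0.03, so 1 + 1.187·K_p = 33.33.
K_p = (33.33 − 1)/1.187 = 27.2.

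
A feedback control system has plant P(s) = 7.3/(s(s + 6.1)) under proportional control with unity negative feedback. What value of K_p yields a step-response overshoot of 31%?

K_p = 10.4

From %OS = 100·exp(−πζ/√(1−ζ²)) = 31%, ζ = −ln(0.31)/√(π²+ln²(0.31)) = 0.3493.
Characteristic equation s² + 6.1s + 7.3K_p = 0 gives ζ = 6.1/(2√(7.3K_p)).
Setting ζ = 0.3493: √(7.3K_p) = 6.1/(2·0.3493) = 8.731, so K_p = 76.24/7.3 = 10.4.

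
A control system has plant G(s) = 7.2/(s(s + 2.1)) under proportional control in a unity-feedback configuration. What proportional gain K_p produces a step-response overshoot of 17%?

From %OS = 100·exp(−πζ/√(1−ζ²)) = 17%, ζ = −ln(0.17)/√(π²+ln²(0.17)) = 0.4913.
Characteristic equation s² + 2.1s + 7.2K_p = 0 gives ζ = 2.1/(2√(7.2K_p)).
Setting ζ = 0.4913: √(7.2K_p) = 2.1/(2·0.4913) = 2.137, so K_p = 4.568/7.2 = 0.634.

K_p = 0.634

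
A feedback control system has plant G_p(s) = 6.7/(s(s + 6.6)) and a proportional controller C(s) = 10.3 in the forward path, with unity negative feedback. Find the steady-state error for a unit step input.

The open loop C(s)G_p(s) has a pole at the origin (type 1), so the static position error constant is infinite and e_ss = 1/(1+∞) = 0.

0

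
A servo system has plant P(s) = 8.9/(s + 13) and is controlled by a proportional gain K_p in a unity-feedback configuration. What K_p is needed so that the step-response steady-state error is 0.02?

K_p = 71.6

The loop is type 0, so e_ss(step) = 1/(1 + K_pos) with K_pos = K_p·P(0).
P(0) = 0.6846. Require 1/(1 + K_p·0.6846) = 0.02, so 1 + 0.6846·K_p = 50.
K_p = (50 − 1)/0.6846 = 71.6.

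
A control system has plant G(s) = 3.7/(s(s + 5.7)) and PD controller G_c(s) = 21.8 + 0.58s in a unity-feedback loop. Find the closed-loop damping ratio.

Forward path: (21.8 + 0.58s)·3.7/(s(s+5.7)). The closed-loop characteristic equation is s² + (5.7 + 3.7·0.58)s + 3.7·21.8 = 0.
That is s² + 7.846s + 80.66 = 0, so ω_n = 8.981 rad/s and ζ = 7.846/(2·8.981) = 0.4368.

ζ = 0.437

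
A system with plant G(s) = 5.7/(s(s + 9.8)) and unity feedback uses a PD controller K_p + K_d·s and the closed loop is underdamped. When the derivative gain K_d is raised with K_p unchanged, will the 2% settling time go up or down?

decrease

Characteristic equation s² + (9.8 + 5.7K_d)s + 5.7K_p = 0: raising K_d increases ζω_n = (9.8+5.7K_d)/2 while the loop stays underdamped, so T_s ≈ 4/(ζω_n) decreases.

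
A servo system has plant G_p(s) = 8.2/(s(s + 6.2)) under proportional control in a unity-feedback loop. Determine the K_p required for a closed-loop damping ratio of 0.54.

Closed-loop characteristic equation: s² + 6.2s + K_p·8.2 = 0.
So ω_n = √(8.2K_p) and 2ζω_n = 6.2, giving ζ = 6.2/(2√(8.2K_p)).
Setting ζ = 0.54: √(8.2K_p) = 6.2/(2·0.54) = 5.741, so K_p = 32.96/8.2 = 4.02.

K_p = 4.02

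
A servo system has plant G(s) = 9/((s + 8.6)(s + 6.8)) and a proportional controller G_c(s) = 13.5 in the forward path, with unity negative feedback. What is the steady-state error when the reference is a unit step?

The loop is type 0. Static position error constant K_pos = G_c(0)·G(0) = 13.5·0.1539 = 2.078.
Steady-state error to a unit step: e_ss = 1/(1+K_pos) = 1/3.078 = 0.325.

0.325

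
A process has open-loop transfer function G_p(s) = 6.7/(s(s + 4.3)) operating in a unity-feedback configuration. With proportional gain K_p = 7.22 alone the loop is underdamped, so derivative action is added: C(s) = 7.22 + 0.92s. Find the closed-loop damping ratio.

ζ = 0.752

Forward path: (7.22 + 0.92s)·6.7/(s(s+4.3)). The closed-loop characteristic equation is s² + (4.3 + 6.7·0.92)s + 6.7·7.22 = 0.
That is s² + 10.46s + 48.37 = 0, so ω_n = 6.955 rad/s and ζ = 10.46/(2·6.955) = 0.7522.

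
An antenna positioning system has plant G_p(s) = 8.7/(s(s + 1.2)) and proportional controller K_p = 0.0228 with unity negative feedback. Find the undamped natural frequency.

ω_n = 0.445 rad/s

With unity feedback the closed-loop characteristic equation is s² + 1.2s + 0.0228·8.7 = s² + 1.2s + 0.1984 = 0.
Matching s² + 2ζω_n s + ω_n²: ω_n = √0.1984 = 0.4454 rad/s and 2ζω_n = 1.2, so ζ = 1.2/(2·0.4454) = 1.35.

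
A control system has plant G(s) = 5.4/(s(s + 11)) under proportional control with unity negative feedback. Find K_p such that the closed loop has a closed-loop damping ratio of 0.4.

Closed-loop characteristic equation: s² + 11s + K_p·5.4 = 0.
So ω_n = √(5.4K_p) and 2ζω_n = 11, giving ζ = 11/(2√(5.4K_p)).
Setting ζ = 0.4: √(5.4K_p) = 11/(2·0.4) = 13.75, so K_p = 189.1/5.4 = 35.

K_p = 35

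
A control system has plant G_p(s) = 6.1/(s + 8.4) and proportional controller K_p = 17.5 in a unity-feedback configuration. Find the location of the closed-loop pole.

s = -115.2

Closed-loop transfer function: T(s) = K_p·G_p(s)/(1 + K_p·G_p(s)) = 106.8/(s + 8.4 + 106.8) = 106.8/(s + 115.2).
The closed-loop pole is at s = −115.2.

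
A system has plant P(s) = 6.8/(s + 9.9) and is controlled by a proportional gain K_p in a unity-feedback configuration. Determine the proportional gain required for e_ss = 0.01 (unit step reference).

K_p = 144

For a type-0 loop with proportional control, e_ss = 1/(1 + K_p·P(0)).
P(0) = 0.6869. Require 1/(1 + K_p·0.6869) = 0.01, so 1 + 0.6869·K_p = 100.
K_p = (100 − 1)/0.6869 = 144.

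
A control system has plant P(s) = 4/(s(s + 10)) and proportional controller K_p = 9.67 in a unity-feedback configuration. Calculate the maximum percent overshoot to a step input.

The closed-loop denominator s² + 10s + 38.68 gives ω_n = √38.68 = 6.219 and ζ = 10/(2ω_n) = 0.8039.
%OS = 100·exp(−πζ/√(1−ζ²)) = 100·exp(−π·0.8039/√0.3537) = 1.43%.

1.43%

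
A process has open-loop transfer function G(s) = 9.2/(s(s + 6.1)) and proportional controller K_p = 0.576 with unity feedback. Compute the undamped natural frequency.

The closed-loop denominator is s(s+6.1) + 0.576·9.2 = s² + 6.1s + 5.299.
Matching s² + 2ζω_n s + ω_n²: ω_n = √5.299 = 2.302 rad/s and 2ζω_n = 6.1, so ζ = 6.1/(2·2.302) = 1.32.

ω_n = 2.3 rad/s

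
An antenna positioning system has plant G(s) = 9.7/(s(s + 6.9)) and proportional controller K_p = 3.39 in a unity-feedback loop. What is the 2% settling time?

T_s ≈ 1.16 s

The closed-loop denominator s² + 6.9s + 32.88 gives ω_n = √32.88 = 5.734 and ζ = 6.9/(2ω_n) = 0.6016.
2% settling time T_s ≈ 4/(ζω_n) = 4/3.45 = 1.16 s.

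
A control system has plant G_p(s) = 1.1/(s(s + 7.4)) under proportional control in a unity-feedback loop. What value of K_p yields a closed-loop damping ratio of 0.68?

Closed-loop characteristic equation: s² + 7.4s + K_p·1.1 = 0.
So ω_n = √(1.1K_p) and 2ζω_n = 7.4, giving ζ = 7.4/(2√(1.1K_p)).
Setting ζ = 0.68: √(1.1K_p) = 7.4/(2·0.68) = 5.441, so K_p = 29.61/1.1 = 26.9.

K_p = 26.9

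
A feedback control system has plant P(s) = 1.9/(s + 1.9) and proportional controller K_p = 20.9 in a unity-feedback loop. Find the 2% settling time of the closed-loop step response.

Closed-loop transfer function: T(s) = K_p·P(s)/(1 + K_p·P(s)) = 39.71/(s + 1.9 + 39.71) = 39.71/(s + 41.61).
Time constant τ = 1/41.61 = 0.02403 s, so the 2% settling time is about 4τ = 0.0961 s.

T_s ≈ 0.0961 s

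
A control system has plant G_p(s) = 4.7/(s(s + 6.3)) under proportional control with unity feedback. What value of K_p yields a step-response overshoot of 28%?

K_p = 15

From %OS = 100·exp(−πζ/√(1−ζ²)) = 28%, ζ = −ln(0.28)/√(π²+ln²(0.28)) = 0.3755.
Characteristic equation s² + 6.3s + 4.7K_p = 0 gives ζ = 6.3/(2√(4.7K_p)).
Setting ζ = 0.3755: √(4.7K_p) = 6.3/(2·0.3755) = 8.388, so K_p = 70.36/4.7 = 15.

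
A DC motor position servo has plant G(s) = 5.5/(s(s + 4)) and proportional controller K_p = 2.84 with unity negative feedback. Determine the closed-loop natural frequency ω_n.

ω_n = 3.95 rad/s

The closed-loop denominator is s(s+4) + 2.84·5.5 = s² + 4s + 15.62.
Matching s² + 2ζω_n s + ω_n²: ω_n = √15.62 = 3.952 rad/s and 2ζω_n = 4, so ζ = 4/(2·3.952) = 0.506.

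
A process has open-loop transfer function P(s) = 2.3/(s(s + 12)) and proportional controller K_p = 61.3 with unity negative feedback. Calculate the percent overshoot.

Closed-loop characteristic equation: s² + 12s + 141 = 0, so ω_n = 11.87 rad/s and ζ = 12/(2·11.87) = 0.5053.
%OS = 100·exp(−πζ/√(1−ζ²)) = 100·exp(−π·0.5053/√0.7447) = 15.9%.

15.9%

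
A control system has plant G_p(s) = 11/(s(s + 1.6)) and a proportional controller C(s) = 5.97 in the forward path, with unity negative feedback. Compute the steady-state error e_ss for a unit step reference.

0

The open loop C(s)G_p(s) has a pole at the origin (type 1), so the static position error constant is infinite and e_ss = 1/(1+∞) = 0.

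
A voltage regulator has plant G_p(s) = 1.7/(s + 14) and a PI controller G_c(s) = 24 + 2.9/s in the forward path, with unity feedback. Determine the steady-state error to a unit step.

0

The open loop G_c(s)G_p(s) has a pole at the origin (type 1), so the static position error constant is infinite and e_ss = 1/(1+∞) = 0.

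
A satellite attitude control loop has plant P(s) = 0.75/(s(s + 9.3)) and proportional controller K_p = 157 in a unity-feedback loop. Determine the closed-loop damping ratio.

With unity feedback the closed-loop characteristic equation is s² + 9.3s + 157·0.75 = s² + 9.3s + 117.8 = 0.
So ω_n² = 117.8 ⇒ ω_n = 10.85 rad/s, and ζ = 9.3/(2ω_n) = 0.429.

ζ = 0.429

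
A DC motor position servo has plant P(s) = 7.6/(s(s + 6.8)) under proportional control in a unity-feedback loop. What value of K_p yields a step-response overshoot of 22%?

From %OS = 100·exp(−πζ/√(1−ζ²)) = 22%, ζ = −ln(0.22)/√(π²+ln²(0.22)) = 0.4342.
Characteristic equation s² + 6.8s + 7.6K_p = 0 gives ζ = 6.8/(2√(7.6K_p)).
Setting ζ = 0.4342: √(7.6K_p) = 6.8/(2·0.4342) = 7.831, so K_p = 61.33/7.6 = 8.07.

K_p = 8.07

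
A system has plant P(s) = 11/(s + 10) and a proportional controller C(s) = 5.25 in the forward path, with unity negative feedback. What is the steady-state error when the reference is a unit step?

The loop is type 0. Static position error constant K_pos = C(0)·P(0) = 5.25·1.1 = 5.775.
Steady-state error to a unit step: e_ss = 1/(1+K_pos) = 1/6.775 = 0.148.

0.148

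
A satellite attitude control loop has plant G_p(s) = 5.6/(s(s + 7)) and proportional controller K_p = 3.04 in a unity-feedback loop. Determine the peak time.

T_p = 1.44 s

From 1 + K_pG_p(s) = 0: s² + 7s + 17.02 = 0 ⇒ ω_n = 4.126, ζ = 0.8483.
Damped frequency ω_d = ω_n√(1−ζ²) = 2.185 rad/s, so peak time T_p = π/ω_d = 1.44 s.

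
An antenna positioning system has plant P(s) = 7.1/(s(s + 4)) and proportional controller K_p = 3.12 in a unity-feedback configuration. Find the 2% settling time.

From 1 + K_pP(s) = 0: s² + 4s + 22.15 = 0 ⇒ ω_n = 4.707, ζ = 0.4249.
2% settling time T_s ≈ 4/(ζω_n) = 4/2 = 2 s.

T_s ≈ 2 s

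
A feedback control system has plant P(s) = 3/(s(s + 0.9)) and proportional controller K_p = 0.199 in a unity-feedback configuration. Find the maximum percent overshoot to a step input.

10.5%

The closed-loop denominator s² + 0.9s + 0.597 gives ω_n = √0.597 = 0.7727 and ζ = 0.9/(2ω_n) = 0.5824.
%OS = 100·exp(−πζ/√(1−ζ²)) = 100·exp(−π·0.5824/√0.6608) = 10.5%.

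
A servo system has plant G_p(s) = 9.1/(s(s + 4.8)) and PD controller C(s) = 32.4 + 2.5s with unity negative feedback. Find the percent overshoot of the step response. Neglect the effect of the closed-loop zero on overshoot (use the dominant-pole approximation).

1.47%

Forward path: (32.4 + 2.5s)·9.1/(s(s+4.8)). The closed-loop characteristic equation is s² + (4.8 + 9.1·2.5)s + 9.1·32.4 = 0.
That is s² + 27.55s + 294.8 = 0, so ω_n = 17.17 rad/s and ζ = 27.55/(2·17.17) = 0.8022.
%OS = 100·exp(−πζ/√(1−ζ²)) = 1.47%.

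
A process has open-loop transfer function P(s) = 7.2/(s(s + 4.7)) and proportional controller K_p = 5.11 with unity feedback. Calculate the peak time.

Closed-loop characteristic equation: s² + 4.7s + 36.79 = 0, so ω_n = 6.066 rad/s and ζ = 4.7/(2·6.066) = 0.3874.
Damped frequency ω_d = ω_n√(1−ζ²) = 5.592 rad/s, so peak time T_p = π/ω_d = 0.562 s.

T_p = 0.562 s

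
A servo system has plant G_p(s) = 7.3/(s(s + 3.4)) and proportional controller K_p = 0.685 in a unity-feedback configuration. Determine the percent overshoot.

Closed-loop characteristic equation: s² + 3.4s + 5.001 = 0, so ω_n = 2.236 rad/s and ζ = 3.4/(2·2.236) = 0.7602.
%OS = 100·exp(−πζ/√(1−ζ²)) = 100·exp(−π·0.7602/√0.4221) = 2.53%.

2.53%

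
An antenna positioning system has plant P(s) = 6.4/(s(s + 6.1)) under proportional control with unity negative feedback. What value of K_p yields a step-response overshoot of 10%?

K_p = 4.16

From %OS = 100·exp(−πζ/√(1−ζ²)) = 10%, ζ = −ln(0.1)/√(π²+ln²(0.1)) = 0.5912.
Characteristic equation s² + 6.1s + 6.4K_p = 0 gives ζ = 6.1/(2√(6.4K_p)).
Setting ζ = 0.5912: √(6.4K_p) = 6.1/(2·0.5912) = 5.159, so K_p = 26.62/6.4 = 4.16.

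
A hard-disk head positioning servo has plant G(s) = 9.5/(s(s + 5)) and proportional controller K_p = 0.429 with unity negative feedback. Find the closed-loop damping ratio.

ζ = 1.24

The closed-loop denominator is s(s+5) + 0.429·9.5 = s² + 5s + 4.075.
Matching s² + 2ζω_n s + ω_n²: ω_n = √4.075 = 2.019 rad/s and 2ζω_n = 5, so ζ = 5/(2·2.019) = 1.24.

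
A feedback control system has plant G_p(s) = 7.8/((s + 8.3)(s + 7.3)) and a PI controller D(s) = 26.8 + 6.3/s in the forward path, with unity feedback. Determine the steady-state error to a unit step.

0

The open loop D(s)G_p(s) has a pole at the origin (type 1), so the static position error constant is infinite and e_ss = 1/(1+∞) = 0.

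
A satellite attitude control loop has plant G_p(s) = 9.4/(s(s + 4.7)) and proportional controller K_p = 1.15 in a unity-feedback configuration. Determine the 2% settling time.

From 1 + K_pG_p(s) = 0: s² + 4.7s + 10.81 = 0 ⇒ ω_n = 3.288, ζ = 0.7148.
2% settling time T_s ≈ 4/(ζω_n) = 4/2.35 = 1.7 s.

T_s ≈ 1.7 s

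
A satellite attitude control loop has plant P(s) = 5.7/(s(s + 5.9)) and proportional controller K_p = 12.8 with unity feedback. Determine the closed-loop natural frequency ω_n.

1 + K_p·P(s) = 0 gives s² + 5.9s + 72.96 = 0.
Matching s² + 2ζω_n s + ω_n²: ω_n = √72.96 = 8.542 rad/s and 2ζω_n = 5.9, so ζ = 5.9/(2·8.542) = 0.345.

ω_n = 8.54 rad/s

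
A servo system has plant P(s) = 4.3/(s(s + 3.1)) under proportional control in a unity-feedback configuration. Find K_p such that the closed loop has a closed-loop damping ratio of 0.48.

Closed-loop characteristic equation: s² + 3.1s + K_p·4.3 = 0.
So ω_n = √(4.3K_p) and 2ζω_n = 3.1, giving ζ = 3.1/(2√(4.3K_p)).
Setting ζ = 0.48: √(4.3K_p) = 3.1/(2·0.48) = 3.229, so K_p = 10.43/4.3 = 2.43.

K_p = 2.43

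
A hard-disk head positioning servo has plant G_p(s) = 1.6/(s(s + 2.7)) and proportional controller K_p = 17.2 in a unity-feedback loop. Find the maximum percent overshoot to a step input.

43.3%

The closed-loop denominator s² + 2.7s + 27.52 gives ω_n = √27.52 = 5.246 and ζ = 2.7/(2ω_n) = 0.2573.
%OS = 100·exp(−πζ/√(1−ζ²)) = 100·exp(−π·0.2573/√0.9338) = 43.3%.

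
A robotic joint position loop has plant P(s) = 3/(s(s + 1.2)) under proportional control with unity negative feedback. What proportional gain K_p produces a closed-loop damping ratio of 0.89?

K_p = 0.151

Closed-loop characteristic equation: s² + 1.2s + K_p·3 = 0.
So ω_n = √(3K_p) and 2ζω_n = 1.2, giving ζ = 1.2/(2√(3K_p)).
Setting ζ = 0.89: √(3K_p) = 1.2/(2·0.89) = 0.6742, so K_p = 0.4545/3 = 0.151.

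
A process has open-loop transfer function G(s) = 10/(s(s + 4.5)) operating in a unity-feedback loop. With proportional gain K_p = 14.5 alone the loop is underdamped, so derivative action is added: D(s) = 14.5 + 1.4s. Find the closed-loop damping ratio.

ζ = 0.768

Forward path: (14.5 + 1.4s)·10/(s(s+4.5)). The closed-loop characteristic equation is s² + (4.5 + 10·1.4)s + 10·14.5 = 0.
That is s² + 18.5s + 145 = 0, so ω_n = 12.04 rad/s and ζ = 18.5/(2·12.04) = 0.7682.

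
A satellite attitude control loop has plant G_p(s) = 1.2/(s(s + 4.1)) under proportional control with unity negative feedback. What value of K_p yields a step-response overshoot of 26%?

K_p = 22.5

From %OS = 100·exp(−πζ/√(1−ζ²)) = 26%, ζ = −ln(0.26)/√(π²+ln²(0.26)) = 0.3941.
Characteristic equation s² + 4.1s + 1.2K_p = 0 gives ζ = 4.1/(2√(1.2K_p)).
Setting ζ = 0.3941: √(1.2K_p) = 4.1/(2·0.3941) = 5.202, so K_p = 27.06/1.2 = 22.5.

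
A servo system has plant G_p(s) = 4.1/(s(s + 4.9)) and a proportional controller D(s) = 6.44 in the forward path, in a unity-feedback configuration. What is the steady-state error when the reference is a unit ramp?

The loop has one pole at the origin (type 1). Velocity error constant K_v = lim_{s→0} s·D(s)G_p(s) = 6.44·4.1/4.9 = 5.389.
Steady-state error to a unit ramp: e_ss = 1/K_v = 0.186.

0.186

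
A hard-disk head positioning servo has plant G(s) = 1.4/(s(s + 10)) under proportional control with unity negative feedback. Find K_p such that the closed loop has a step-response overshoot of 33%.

K_p = 161

From %OS = 100·exp(−πζ/√(1−ζ²)) = 33%, ζ = −ln(0.33)/√(π²+ln²(0.33)) = 0.3328.
Characteristic equation s² + 10s + 1.4K_p = 0 gives ζ = 10/(2√(1.4K_p)).
Setting ζ = 0.3328: √(1.4K_p) = 10/(2·0.3328) = 15.02, so K_p = 225.7/1.4 = 161.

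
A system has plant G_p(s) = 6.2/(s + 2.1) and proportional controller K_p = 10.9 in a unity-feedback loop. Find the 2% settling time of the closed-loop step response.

T_s ≈ 0.0574 s

Closed-loop transfer function: T(s) = K_p·G_p(s)/(1 + K_p·G_p(s)) = 67.58/(s + 2.1 + 67.58) = 67.58/(s + 69.68).
Time constant τ = 1/69.68 = 0.01435 s, so the 2% settling time is about 4τ = 0.0574 s.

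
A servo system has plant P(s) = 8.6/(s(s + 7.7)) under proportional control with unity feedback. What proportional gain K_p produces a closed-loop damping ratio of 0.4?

K_p = 10.8

Closed-loop characteristic equation: s² + 7.7s + K_p·8.6 = 0.
So ω_n = √(8.6K_p) and 2ζω_n = 7.7, giving ζ = 7.7/(2√(8.6K_p)).
Setting ζ = 0.4: √(8.6K_p) = 7.7/(2·0.4) = 9.625, so K_p = 92.64/8.6 = 10.8.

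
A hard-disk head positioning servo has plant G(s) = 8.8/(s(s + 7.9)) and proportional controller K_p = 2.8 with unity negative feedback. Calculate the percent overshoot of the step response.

1.61%

Closed-loop characteristic equation: s² + 7.9s + 24.64 = 0, so ω_n = 4.964 rad/s and ζ = 7.9/(2·4.964) = 0.7958.
%OS = 100·exp(−πζ/√(1−ζ²)) = 100·exp(−π·0.7958/√0.3668) = 1.61%.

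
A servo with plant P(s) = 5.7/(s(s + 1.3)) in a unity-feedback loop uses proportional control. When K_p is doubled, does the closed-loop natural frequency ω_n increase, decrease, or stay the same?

ω_n = √(5.7·K_p), which grows with K_p.

increase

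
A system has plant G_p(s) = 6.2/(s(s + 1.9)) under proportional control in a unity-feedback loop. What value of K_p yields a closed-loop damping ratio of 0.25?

Closed-loop characteristic equation: s² + 1.9s + K_p·6.2 = 0.
So ω_n = √(6.2K_p) and 2ζω_n = 1.9, giving ζ = 1.9/(2√(6.2K_p)).
Setting ζ = 0.25: √(6.2K_p) = 1.9/(2·0.25) = 3.8, so K_p = 14.44/6.2 = 2.33.

K_p = 2.33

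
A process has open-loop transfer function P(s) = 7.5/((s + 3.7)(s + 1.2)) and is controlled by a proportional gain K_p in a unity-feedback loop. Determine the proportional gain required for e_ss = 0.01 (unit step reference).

K_p = 58.6

For a type-0 loop with proportional control, e_ss = 1/(1 + K_p·P(0)).
P(0) = 1.689. Require 1/(1 + K_p·1.689) = 0.01, so 1 + 1.689·K_p = 100.
K_p = (100 − 1)/1.689 = 58.6.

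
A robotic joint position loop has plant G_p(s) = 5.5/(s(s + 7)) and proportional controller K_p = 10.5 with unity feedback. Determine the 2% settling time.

T_s ≈ 1.14 s

The closed-loop denominator s² + 7s + 57.75 gives ω_n = √57.75 = 7.599 and ζ = 7/(2ω_n) = 0.4606.
2% settling time T_s ≈ 4/(ζω_n) = 4/3.5 = 1.14 s.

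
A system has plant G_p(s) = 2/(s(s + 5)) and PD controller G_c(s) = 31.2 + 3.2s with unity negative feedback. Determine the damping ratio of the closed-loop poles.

ζ = 0.722

Forward path: (31.2 + 3.2s)·2/(s(s+5)). The closed-loop characteristic equation is s² + (5 + 2·3.2)s + 2·31.2 = 0.
That is s² + 11.4s + 62.4 = 0, so ω_n = 7.899 rad/s and ζ = 11.4/(2·7.899) = 0.7216.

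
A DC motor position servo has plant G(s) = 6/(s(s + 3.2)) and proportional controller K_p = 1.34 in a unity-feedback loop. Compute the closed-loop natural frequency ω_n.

ω_n = 2.84 rad/s

The closed-loop denominator is s(s+3.2) + 1.34·6 = s² + 3.2s + 8.04.
Matching s² + 2ζω_n s + ω_n²: ω_n = √8.04 = 2.835 rad/s and 2ζω_n = 3.2, so ζ = 3.2/(2·2.835) = 0.564.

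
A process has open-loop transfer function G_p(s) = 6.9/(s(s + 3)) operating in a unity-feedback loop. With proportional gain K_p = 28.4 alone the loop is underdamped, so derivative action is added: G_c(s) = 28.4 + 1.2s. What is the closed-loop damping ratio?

ζ = 0.403

Forward path: (28.4 + 1.2s)·6.9/(s(s+3)). The closed-loop characteristic equation is s² + (3 + 6.9·1.2)s + 6.9·28.4 = 0.
That is s² + 11.28s + 196 = 0, so ω_n = 14 rad/s and ζ = 11.28/(2·14) = 0.4029.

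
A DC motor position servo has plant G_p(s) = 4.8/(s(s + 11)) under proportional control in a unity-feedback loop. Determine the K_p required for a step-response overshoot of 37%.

From %OS = 100·exp(−πζ/√(1−ζ²)) = 37%, ζ = −ln(0.37)/√(π²+ln²(0.37)) = 0.3017.
Characteristic equation s² + 11s + 4.8K_p = 0 gives ζ = 11/(2√(4.8K_p)).
Setting ζ = 0.3017: √(4.8K_p) = 11/(2·0.3017) = 18.23, so K_p = 332.3/4.8 = 69.2.

K_p = 69.2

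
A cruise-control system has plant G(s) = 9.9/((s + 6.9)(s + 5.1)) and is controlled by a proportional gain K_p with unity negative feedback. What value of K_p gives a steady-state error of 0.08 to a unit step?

The loop is type 0, so e_ss(step) = 1/(1 + K_pos) with K_pos = K_p·G(0).
G(0) = 0.2813. Require 1/(1 + K_p·0.2813) = 0.08, so 1 + 0.2813·K_p = 12.5.
K_p = (12.5 − 1)/0.2813 = 40.9.

K_p = 40.9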